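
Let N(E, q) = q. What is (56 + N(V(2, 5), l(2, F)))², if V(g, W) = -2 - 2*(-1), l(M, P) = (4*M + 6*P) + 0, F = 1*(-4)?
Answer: 1600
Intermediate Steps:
F = -4
l(M, P) = 4*M + 6*P
V(g, W) = 0 (V(g, W) = -2 + 2 = 0)
(56 + N(V(2, 5), l(2, F)))² = (56 + (4*2 + 6*(-4)))² = (56 + (8 - 24))² = (56 - 16)² = 40² = 1600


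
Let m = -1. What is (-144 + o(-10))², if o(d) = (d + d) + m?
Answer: 27225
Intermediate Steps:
o(d) = -1 + 2*d (o(d) = (d + d) - 1 = 2*d - 1 = -1 + 2*d)
(-144 + o(-10))² = (-144 + (-1 + 2*(-10)))² = (-144 + (-1 - 20))² = (-144 - 21)² = (-165)² = 27225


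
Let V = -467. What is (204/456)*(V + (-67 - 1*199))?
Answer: -12461/38 ≈ -327.92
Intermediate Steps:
(204/456)*(V + (-67 - 1*199)) = (204/456)*(-467 + (-67 - 1*199)) = (204*(1/456))*(-467 + (-67 - 199)) = 17*(-467 - 266)/38 = (17/38)*(-733) = -12461/38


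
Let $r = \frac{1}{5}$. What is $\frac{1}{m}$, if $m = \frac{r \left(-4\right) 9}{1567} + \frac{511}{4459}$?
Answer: $\frac{4990895}{549023} \approx 9.0905$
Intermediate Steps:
$r = \frac{1}{5} \approx 0.2$
$m = \frac{549023}{4990895}$ ($m = \frac{\frac{1}{5} \left(-4\right) 9}{1567} + \frac{511}{4459} = \left(- \frac{4}{5}\right) 9 \cdot \frac{1}{1567} + 511 \cdot \frac{1}{4459} = \left(- \frac{36}{5}\right) \frac{1}{1567} + \frac{73}{637} = - \frac{36}{7835} + \frac{73}{637} = \frac{549023}{4990895} \approx 0.11$)
$\frac{1}{m} = \frac{1}{\frac{549023}{4990895}} = \frac{4990895}{549023}$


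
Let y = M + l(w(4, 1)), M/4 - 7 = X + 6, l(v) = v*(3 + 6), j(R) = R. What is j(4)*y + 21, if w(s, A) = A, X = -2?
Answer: 233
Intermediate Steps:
l(v) = 9*v (l(v) = v*9 = 9*v)
M = 44 (M = 28 + 4*(-2 + 6) = 28 + 4*4 = 28 + 16 = 44)
y = 53 (y = 44 + 9*1 = 44 + 9 = 53)
j(4)*y + 21 = 4*53 + 21 = 212 + 21 = 233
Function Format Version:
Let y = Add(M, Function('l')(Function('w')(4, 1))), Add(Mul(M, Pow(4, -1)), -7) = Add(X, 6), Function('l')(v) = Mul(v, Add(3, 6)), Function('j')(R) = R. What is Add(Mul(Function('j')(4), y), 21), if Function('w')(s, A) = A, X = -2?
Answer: 233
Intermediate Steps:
Function('l')(v) = Mul(9, v) (Function('l')(v) = Mul(v, 9) = Mul(9, v))
M = 44 (M = Add(28, Mul(4, Add(-2, 6))) = Add(28, Mul(4, 4)) = Add(28, 16) = 44)
y = 53 (y = Add(44, Mul(9, 1)) = Add(44, 9) = 53)
Add(Mul(Function('j')(4), y), 21) = Add(Mul(4, 53), 21) = Add(212, 21) = 233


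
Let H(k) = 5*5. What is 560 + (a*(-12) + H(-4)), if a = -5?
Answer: 645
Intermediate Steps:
H(k) = 25
560 + (a*(-12) + H(-4)) = 560 + (-5*(-12) + 25) = 560 + (60 + 25) = 560 + 85 = 645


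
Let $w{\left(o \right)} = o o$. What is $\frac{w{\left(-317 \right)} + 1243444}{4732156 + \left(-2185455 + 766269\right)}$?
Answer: $\frac{1343933}{3312970} \approx 0.40566$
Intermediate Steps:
$w{\left(o \right)} = o^{2}$
$\frac{w{\left(-317 \right)} + 1243444}{4732156 + \left(-2185455 + 766269\right)} = \frac{\left(-317\right)^{2} + 1243444}{4732156 + \left(-2185455 + 766269\right)} = \frac{100489 + 1243444}{4732156 - 1419186} = \frac{1343933}{3312970}$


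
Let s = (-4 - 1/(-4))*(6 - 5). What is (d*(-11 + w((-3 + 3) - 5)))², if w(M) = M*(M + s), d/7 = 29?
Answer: 707187649/16 ≈ 4.4199e+7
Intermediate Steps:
d = 203 (d = 7*29 = 203)
s = -15/4 (s = (-4 - 1*(-¼))*1 = (-4 + ¼)*1 = -15/4*1 = -15/4 ≈ -3.7500)
w(M) = M*(-15/4 + M) (w(M) = M*(M - 15/4) = M*(-15/4 + M))
(d*(-11 + w((-3 + 3) - 5)))² = (203*(-11 + ((-3 + 3) - 5)*(-15 + 4*((-3 + 3) - 5))/4))² = (203*(-11 + (0 - 5)*(-15 + 4*(0 - 5))/4))² = (203*(-11 + (¼)*(-5)*(-15 + 4*(-5))))² = (203*(-11 + (¼)*(-5)*(-15 - 20)))² = (203*(-11 + (¼)*(-5)*(-35)))² = (203*(-11 + 175/4))² = (203*(131/4))² = (26593/4)² = 707187649/16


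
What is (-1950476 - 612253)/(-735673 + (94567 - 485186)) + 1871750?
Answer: 2108139613729/1126292 ≈ 1.8718e+6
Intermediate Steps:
(-1950476 - 612253)/(-735673 + (94567 - 485186)) + 1871750 = -2562729/(-735673 - 390619) + 1871750 = -2562729/(-1126292) + 1871750 = -2562729*(-1/1126292) + 1871750 = 2562729/1126292 + 1871750 = 2108139613729/1126292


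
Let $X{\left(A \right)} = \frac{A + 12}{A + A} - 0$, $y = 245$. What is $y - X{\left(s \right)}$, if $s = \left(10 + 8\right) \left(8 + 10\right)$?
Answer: $\frac{6601}{27} \approx 244.48$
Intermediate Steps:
$s = 324$ ($s = 18 \cdot 18 = 324$)
$X{\left(A \right)} = \frac{12 + A}{2 A}$ ($X{\left(A \right)} = \frac{12 + A}{2 A} + 0 = \frac{12 + A}{2 A}$)
$y - X{\left(s \right)} = 245 - \frac{12 + 324}{2 \cdot 324} = 245 - \frac{1}{2} \cdot \frac{1}{324} \cdot 336 = 245 - \frac{14}{27} = \frac{6601}{27}$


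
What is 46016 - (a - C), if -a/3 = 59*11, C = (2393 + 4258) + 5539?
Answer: 60153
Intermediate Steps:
C = 12190 (C = 6651 + 5539 = 12190)
a = -1947 (a = -177*11 = -3*649 = -1947)
46016 - (a - C) = 46016 - (-1947 - 1*12190) = 46016 - (-1947 - 12190) = 46016 - 1*(-14137) = 46016 + 14137 = 60153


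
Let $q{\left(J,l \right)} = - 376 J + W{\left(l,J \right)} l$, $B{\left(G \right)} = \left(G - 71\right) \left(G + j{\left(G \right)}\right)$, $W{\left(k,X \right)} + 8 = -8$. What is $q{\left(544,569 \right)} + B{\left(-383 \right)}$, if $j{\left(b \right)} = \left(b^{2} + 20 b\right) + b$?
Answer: $-62985050$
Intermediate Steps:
$j{\left(b \right)} = b^{2} + 21 b$
$W{\left(k,X \right)} = -16$ ($W{\left(k,X \right)} = -8 - 8 = -16$)
$B{\left(G \right)} = \left(-71 + G\right) \left(G + G \left(21 + G\right)\right)$ ($B{\left(G \right)} = \left(G - 71\right) \left(G + G \left(21 + G\right)\right) = \left(-71 + G\right) \left(G + G \left(21 + G\right)\right)$)
$q{\left(J,l \right)} = - 376 J - 16 l$
$q{\left(544,569 \right)} + B{\left(-383 \right)} = \left(\left(-376\right) 544 - 9104\right) - 383 \left(-1562 + \left(-383\right)^{2} - -18767\right) = \left(-204544 - 9104\right) - 383 \left(-1562 + 146689 + 18767\right) = -213648 - 62771402 = -62985050$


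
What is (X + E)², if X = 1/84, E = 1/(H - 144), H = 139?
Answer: 6241/176400 ≈ 0.035380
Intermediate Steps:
E = -⅕ (E = 1/(139 - 144) = 1/(-5) = -⅕ ≈ -0.20000)
X = 1/84 ≈ 0.011905
(X + E)² = (1/84 - ⅕)² = (-79/420)² = 6241/176400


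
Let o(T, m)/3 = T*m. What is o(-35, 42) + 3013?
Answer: -1397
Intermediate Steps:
o(T, m) = 3*T*m (o(T, m) = 3*(T*m) = 3*T*m)
o(-35, 42) + 3013 = 3*(-35)*42 + 3013 = -4410 + 3013 = -1397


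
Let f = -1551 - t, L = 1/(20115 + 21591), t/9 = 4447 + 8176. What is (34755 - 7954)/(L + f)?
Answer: -1117762506/4802779547 ≈ -0.23273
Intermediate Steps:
t = 113607 (t = 9*(4447 + 8176) = 9*12623 = 113607)
L = 1/41706 ≈ 2.3977e-5
f = -115158 (f = -1551 - 1*113607 = -1551 - 113607 = -115158)
(34755 - 7954)/(L + f) = (34755 - 7954)/(1/41706 - 115158) = 26801/(-4802779547/41706) = 26801*(-41706/4802779547) = -1117762506/4802779547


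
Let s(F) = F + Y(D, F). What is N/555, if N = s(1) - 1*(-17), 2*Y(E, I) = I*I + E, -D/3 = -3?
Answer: 23/555 ≈ 0.041441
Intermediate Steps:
D = 9 (D = -3*(-3) = 9)
Y(E, I) = E/2 + I**2/2 (Y(E, I) = (I*I + E)/2 = (I**2 + E)/2 = (E + I**2)/2 = E/2 + I**2/2)
s(F) = 9/2 + F + F**2/2 (s(F) = F + ((1/2)*9 + F**2/2) = F + (9/2 + F**2/2) = 9/2 + F + F**2/2)
N = 23 (N = (9/2 + 1 + (1/2)*1**2) - 1*(-17) = (9/2 + 1 + (1/2)*1) + 17 = (9/2 + 1 + 1/2) + 17 = 6 + 17 = 23)
N/555 = 23/555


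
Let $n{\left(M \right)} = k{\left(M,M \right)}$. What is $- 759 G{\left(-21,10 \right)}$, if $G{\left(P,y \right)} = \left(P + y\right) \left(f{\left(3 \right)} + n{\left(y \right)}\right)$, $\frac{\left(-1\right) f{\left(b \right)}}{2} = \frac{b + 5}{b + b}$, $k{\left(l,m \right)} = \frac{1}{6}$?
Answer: $- \frac{41745}{2} \approx -20873.0$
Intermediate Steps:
$k{\left(l,m \right)} = \frac{1}{6}$
$n{\left(M \right)} = \frac{1}{6}$
$f{\left(b \right)} = - \frac{5 + b}{b}$ ($f{\left(b \right)} = - 2 \frac{b + 5}{b + b} = - 2 \frac{5 + b}{2 b} = - \frac{5 + b}{b}$)
$G{\left(P,y \right)} = - \frac{5 P}{2} - \frac{5 y}{2}$ ($G{\left(P,y \right)} = \left(P + y\right) \left(\frac{-5 - 3}{3} + \frac{1}{6}\right) = \left(P + y\right) \left(\frac{1}{3} \left(-8\right) + \frac{1}{6}\right) = \left(P + y\right) \left(- \frac{8}{3} + \frac{1}{6}\right) = \left(P + y\right) \left(- \frac{5}{2}\right) = - \frac{5 P}{2} - \frac{5 y}{2}$)
$- 759 G{\left(-21,10 \right)} = - 759 \left(\left(- \frac{5}{2}\right) \left(-21\right) - 25\right) = - 759 \left(\frac{105}{2} - 25\right) = \left(-759\right) \frac{55}{2} = - \frac{41745}{2}$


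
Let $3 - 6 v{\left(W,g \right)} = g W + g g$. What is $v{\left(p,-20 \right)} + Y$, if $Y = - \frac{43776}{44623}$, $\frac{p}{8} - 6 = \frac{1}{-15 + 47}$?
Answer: $\frac{12541604}{133869} \approx 93.686$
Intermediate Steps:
$p = \frac{193}{4}$ ($p = 48 + \frac{8}{-15 + 47} = 48 + \frac{8}{32} = 48 + 8 \cdot \frac{1}{32} = 48 + \frac{1}{4} = \frac{193}{4} \approx 48.25$)
$Y = - \frac{43776}{44623}$ ($Y = \left(-43776\right) \frac{1}{44623} = - \frac{43776}{44623} \approx -0.98102$)
$v{\left(W,g \right)} = \frac{1}{2} - \frac{g^{2}}{6} - \frac{W g}{6}$ ($v{\left(W,g \right)} = \frac{1}{2} - \frac{g W + g g}{6} = \frac{1}{2} - \frac{W g + g^{2}}{6} = \frac{1}{2} - \frac{g^{2} + W g}{6} = \frac{1}{2} - \left(\frac{g^{2}}{6} + \frac{W g}{6}\right) = \frac{1}{2} - \frac{g^{2}}{6} - \frac{W g}{6}$)
$v{\left(p,-20 \right)} + Y = \left(\frac{1}{2} - \frac{\left(-20\right)^{2}}{6} - \frac{193}{24} \left(-20\right)\right) - \frac{43776}{44623} = \left(\frac{1}{2} - \frac{200}{3} + \frac{965}{6}\right) - \frac{43776}{44623} = \frac{284}{3} - \frac{43776}{44623} = \frac{12541604}{133869}$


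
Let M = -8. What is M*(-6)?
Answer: 48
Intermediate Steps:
M*(-6) = -8*(-6) = 48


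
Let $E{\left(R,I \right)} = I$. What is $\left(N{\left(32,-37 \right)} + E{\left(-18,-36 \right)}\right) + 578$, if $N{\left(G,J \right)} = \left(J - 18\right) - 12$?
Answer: $475$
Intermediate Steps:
$N{\left(G,J \right)} = -30 + J$ ($N{\left(G,J \right)} = \left(-18 + J\right) - 12 = -30 + J$)
$\left(N{\left(32,-37 \right)} + E{\left(-18,-36 \right)}\right) + 578 = \left(\left(-30 - 37\right) - 36\right) + 578 = \left(-67 - 36\right) + 578 = -103 + 578 = 475$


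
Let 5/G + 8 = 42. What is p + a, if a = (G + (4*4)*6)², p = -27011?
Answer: -20538355/1156 ≈ -17767.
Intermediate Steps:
G = 5/34 (G = 5/(-8 + 42) = 5/34 ≈ 0.14706)
a = 10686361/1156 (a = (5/34 + (4*4)*6)² = (5/34 + 16*6)² = (5/34 + 96)² = (3269/34)² = 10686361/1156 ≈ 9244.3)
p + a = -27011 + 10686361/1156 = -20538355/1156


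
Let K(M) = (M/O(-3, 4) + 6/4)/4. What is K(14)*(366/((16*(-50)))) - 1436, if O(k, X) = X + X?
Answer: -9192779/6400 ≈ -1436.4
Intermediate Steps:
O(k, X) = 2*X
K(M) = 3/8 + M/32 (K(M) = (M/((2*4)) + 6/4)/4 = (M/8 + 6*(1/4))*(1/4) = (M*(1/8) + 3/2)*(1/4) = (M/8 + 3/2)*(1/4) = (3/2 + M/8)*(1/4) = 3/8 + M/32)
K(14)*(366/((16*(-50)))) - 1436 = (3/8 + (1/32)*14)*(366/((16*(-50)))) - 1436 = (3/8 + 7/16)*(366/(-800)) - 1436 = 13*(366*(-1/800))/16 - 1436 = (13/16)*(-183/400) - 1436 = -2379/6400 - 1436 = -9192779/6400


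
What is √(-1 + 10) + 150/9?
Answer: 59/3 ≈ 19.667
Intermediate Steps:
√(-1 + 10) + 150/9 = √9 + 150*(⅑) = 3 + 50/3 = 59/3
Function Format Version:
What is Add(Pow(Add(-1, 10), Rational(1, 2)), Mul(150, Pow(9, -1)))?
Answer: Rational(59, 3) ≈ 19.667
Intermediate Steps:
Add(Pow(Add(-1, 10), Rational(1, 2)), Mul(150, Pow(9, -1))) = Add(Pow(9, Rational(1, 2)), Mul(150, Rational(1, 9))) = Add(3, Rational(50, 3)) = Rational(59, 3)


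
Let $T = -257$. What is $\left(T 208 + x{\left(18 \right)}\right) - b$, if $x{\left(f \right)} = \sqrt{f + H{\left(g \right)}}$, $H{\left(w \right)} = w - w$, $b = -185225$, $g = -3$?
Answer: $131769 + 3 \sqrt{2} \approx 1.3177 \cdot 10^{5}$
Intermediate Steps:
$H{\left(w \right)} = 0$
$x{\left(f \right)} = \sqrt{f}$ ($x{\left(f \right)} = \sqrt{f + 0} = \sqrt{f}$)
$\left(T 208 + x{\left(18 \right)}\right) - b = \left(\left(-257\right) 208 + \sqrt{18}\right) - -185225 = \left(-53456 + 3 \sqrt{2}\right) + 185225 = 131769 + 3 \sqrt{2}$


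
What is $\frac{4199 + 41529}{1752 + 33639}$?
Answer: $\frac{45728}{35391} \approx 1.2921$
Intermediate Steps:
$\frac{4199 + 41529}{1752 + 33639} = \frac{45728}{35391}$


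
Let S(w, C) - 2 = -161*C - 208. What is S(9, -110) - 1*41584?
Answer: -24080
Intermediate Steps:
S(w, C) = -206 - 161*C (S(w, C) = 2 + (-161*C - 208) = 2 + (-208 - 161*C) = -206 - 161*C)
S(9, -110) - 1*41584 = (-206 - 161*(-110)) - 1*41584 = (-206 + 17710) - 41584 = 17504 - 41584 = -24080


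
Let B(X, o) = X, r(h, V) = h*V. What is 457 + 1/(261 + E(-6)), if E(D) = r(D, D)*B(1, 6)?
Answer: 135730/297 ≈ 457.00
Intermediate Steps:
r(h, V) = V*h
E(D) = D² (E(D) = (D*D)*1 = D²*1 = D²)
457 + 1/(261 + E(-6)) = 457 + 1/(261 + (-6)²) = 457 + 1/(261 + 36) = 457 + 1/297 = 135730/297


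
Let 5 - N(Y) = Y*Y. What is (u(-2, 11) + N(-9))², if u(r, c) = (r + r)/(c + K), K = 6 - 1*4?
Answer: 984064/169 ≈ 5822.9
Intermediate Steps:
N(Y) = 5 - Y² (N(Y) = 5 - Y*Y = 5 - Y²)
K = 2 (K = 6 - 4 = 2)
u(r, c) = 2*r/(2 + c) (u(r, c) = (r + r)/(c + 2) = (2*r)/(2 + c) = 2*r/(2 + c))
(u(-2, 11) + N(-9))² = (2*(-2)/(2 + 11) + (5 - 1*(-9)²))² = (2*(-2)/13 + (5 - 1*81))² = (2*(-2)*(1/13) + (5 - 81))² = (-4/13 - 76)² = (-992/13)² = 984064/169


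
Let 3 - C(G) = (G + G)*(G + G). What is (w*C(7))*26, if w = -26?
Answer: 130468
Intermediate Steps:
C(G) = 3 - 4*G² (C(G) = 3 - (G + G)*(G + G) = 3 - 2*G*2*G = 3 - 4*G²)
(w*C(7))*26 = -26*(3 - 4*7²)*26 = -26*(3 - 4*49)*26 = -26*(3 - 196)*26 = -26*(-193)*26 = 5018*26 = 130468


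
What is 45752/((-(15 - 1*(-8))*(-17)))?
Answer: 45752/391 ≈ 117.01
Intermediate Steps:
45752/((-(15 - 1*(-8))*(-17))) = 45752/((-(15 + 8)*(-17))) = 45752/((-1*23*(-17))) = 45752/((-23*(-17))) = 45752/391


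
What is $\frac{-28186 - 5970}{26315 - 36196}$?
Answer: $\frac{34156}{9881} \approx 3.4567$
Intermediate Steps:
$\frac{-28186 - 5970}{26315 - 36196} = - \frac{34156}{-9881} = \left(-34156\right) \left(- \frac{1}{9881}\right) = \frac{34156}{9881}$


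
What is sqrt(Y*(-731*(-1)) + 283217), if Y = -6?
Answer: sqrt(278831) ≈ 528.04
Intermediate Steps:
sqrt(Y*(-731*(-1)) + 283217) = sqrt(-(-4386)*(-1) + 283217) = sqrt(-6*731 + 283217) = sqrt(-4386 + 283217) = sqrt(278831)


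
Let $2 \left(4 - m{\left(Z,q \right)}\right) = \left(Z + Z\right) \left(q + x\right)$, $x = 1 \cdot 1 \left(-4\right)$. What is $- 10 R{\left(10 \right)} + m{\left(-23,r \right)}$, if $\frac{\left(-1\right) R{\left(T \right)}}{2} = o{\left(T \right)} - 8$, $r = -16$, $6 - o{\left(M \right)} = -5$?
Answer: $-396$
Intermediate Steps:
$o{\left(M \right)} = 11$ ($o{\left(M \right)} = 6 - -5 = 6 + 5 = 11$)
$x = -4$ ($x = 1 \left(-4\right) = -4$)
$R{\left(T \right)} = -6$ ($R{\left(T \right)} = - 2 \left(11 - 8\right) = \left(-2\right) 3 = -6$)
$m{\left(Z,q \right)} = 4 - Z \left(-4 + q\right)$ ($m{\left(Z,q \right)} = 4 - \frac{\left(Z + Z\right) \left(q - 4\right)}{2} = 4 - \frac{2 Z \left(-4 + q\right)}{2} = 4 - Z \left(-4 + q\right)$)
$- 10 R{\left(10 \right)} + m{\left(-23,r \right)} = \left(-10\right) \left(-6\right) + \left(4 + 4 \left(-23\right) - \left(-23\right) \left(-16\right)\right) = 60 - 456 = -396$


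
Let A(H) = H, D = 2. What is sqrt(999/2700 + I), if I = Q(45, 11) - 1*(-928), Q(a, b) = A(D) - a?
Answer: sqrt(88537)/10 ≈ 29.755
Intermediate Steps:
Q(a, b) = 2 - a
I = 885 (I = (2 - 1*45) - 1*(-928) = (2 - 45) + 928 = -43 + 928 = 885)
sqrt(999/2700 + I) = sqrt(999/2700 + 885) = sqrt(999*(1/2700) + 885) = sqrt(37/100 + 885) = sqrt(88537/100) = sqrt(88537)/10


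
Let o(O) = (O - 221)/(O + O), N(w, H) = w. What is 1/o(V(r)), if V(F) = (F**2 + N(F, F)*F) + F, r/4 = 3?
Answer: 600/79 ≈ 7.5949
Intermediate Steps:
r = 12 (r = 4*3 = 12)
V(F) = F + 2*F**2 (V(F) = (F**2 + F*F) + F = (F**2 + F**2) + F = 2*F**2 + F = F + 2*F**2)
o(O) = (-221 + O)/(2*O) (o(O) = (-221 + O)/((2*O)) = (-221 + O)*(1/(2*O)) = (-221 + O)/(2*O))
1/o(V(r)) = 1/((-221 + 12*(1 + 2*12))/(2*((12*(1 + 2*12))))) = 1/((-221 + 12*(1 + 24))/(2*((12*(1 + 24))))) = 1/((-221 + 12*25)/(2*((12*25)))) = 1/((1/2)*(-221 + 300)/300) = 1/((1/2)*(1/300)*79) = 1/(79/600) = 600/79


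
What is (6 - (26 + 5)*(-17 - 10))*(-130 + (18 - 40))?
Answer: -128136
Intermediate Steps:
(6 - (26 + 5)*(-17 - 10))*(-130 + (18 - 40)) = (6 - 31*(-27))*(-130 - 22) = (6 - 1*(-837))*(-152) = (6 + 837)*(-152) = 843*(-152) = -128136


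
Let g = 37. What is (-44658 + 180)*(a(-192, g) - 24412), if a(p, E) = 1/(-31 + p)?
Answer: 242132761206/223 ≈ 1.0858e+9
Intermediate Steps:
(-44658 + 180)*(a(-192, g) - 24412) = (-44658 + 180)*(1/(-31 - 192) - 24412) = -44478*(1/(-223) - 24412) = -44478*(-1/223 - 24412) = -44478*(-5443877/223) = 242132761206/223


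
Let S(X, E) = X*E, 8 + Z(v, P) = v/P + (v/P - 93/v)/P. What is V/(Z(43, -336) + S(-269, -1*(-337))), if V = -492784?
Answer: 2392233725952/440116951175 ≈ 5.4354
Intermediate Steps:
Z(v, P) = -8 + v/P + (-93/v + v/P)/P (Z(v, P) = -8 + (v/P + (v/P - 93/v)/P) = -8 + (v/P + (-93/v + v/P)/P) = -8 + v/P + (-93/v + v/P)/P)
S(X, E) = E*X
V/(Z(43, -336) + S(-269, -1*(-337))) = -492784/((-8 + 43/(-336) + 43/(-336)² - 93/(-336*43)) - 1*(-337)*(-269)) = -492784/((-8 + 43*(-1/336) + 43*(1/112896) - 93*(-1/336)*1/43) + 337*(-269)) = -492784/((-8 - 43/336 + 43/112896 + 31/4816) - 90653) = -492784/(-39424391/4854528 - 90653) = -492784/(-440116951175/4854528) = -492784*(-4854528/440116951175) = 2392233725952/440116951175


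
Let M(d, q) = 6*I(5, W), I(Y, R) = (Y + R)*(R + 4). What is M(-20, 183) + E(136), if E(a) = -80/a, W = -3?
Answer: 194/17 ≈ 11.412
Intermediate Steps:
I(Y, R) = (4 + R)*(R + Y) (I(Y, R) = (R + Y)*(4 + R) = (4 + R)*(R + Y))
M(d, q) = 12 (M(d, q) = 6*((-3)² + 4*(-3) + 4*5 - 3*5) = 6*(9 - 12 + 20 - 15) = 6*2 = 12)
M(-20, 183) + E(136) = 12 - 80/136 = 12 - 80*1/136 = 12 - 10/17 = 194/17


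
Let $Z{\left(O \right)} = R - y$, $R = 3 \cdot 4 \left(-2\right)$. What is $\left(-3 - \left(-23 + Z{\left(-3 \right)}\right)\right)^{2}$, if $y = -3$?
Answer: $1681$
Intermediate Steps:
$R = -24$ ($R = 12 \left(-2\right) = -24$)
$Z{\left(O \right)} = -21$ ($Z{\left(O \right)} = -24 - -3 = -24 + 3 = -21$)
$\left(-3 - \left(-23 + Z{\left(-3 \right)}\right)\right)^{2} = \left(-3 + \left(23 - -21\right)\right)^{2} = \left(-3 + \left(23 + 21\right)\right)^{2} = \left(-3 + 44\right)^{2} = 41^{2} = 1681$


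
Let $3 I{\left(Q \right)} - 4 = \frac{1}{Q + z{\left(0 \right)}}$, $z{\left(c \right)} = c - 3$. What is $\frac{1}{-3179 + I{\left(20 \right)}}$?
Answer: $- \frac{17}{54020} \approx -0.0003147$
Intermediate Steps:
$z{\left(c \right)} = -3 + c$ ($z{\left(c \right)} = c - 3 = -3 + c$)
$I{\left(Q \right)} = \frac{4}{3} + \frac{1}{3 \left(-3 + Q\right)}$ ($I{\left(Q \right)} = \frac{4}{3} + \frac{1}{3 \left(Q + \left(-3 + 0\right)\right)} = \frac{4}{3} + \frac{1}{3 \left(Q - 3\right)} = \frac{4}{3} + \frac{1}{3 \left(-3 + Q\right)}$)
$\frac{1}{-3179 + I{\left(20 \right)}} = \frac{1}{-3179 + \frac{-11 + 4 \cdot 20}{3 \left(-3 + 20\right)}} = \frac{1}{-3179 + \frac{-11 + 80}{3 \cdot 17}} = \frac{1}{-3179 + \frac{1}{3} \cdot \frac{1}{17} \cdot 69} = \frac{1}{-3179 + \frac{23}{17}} = \frac{1}{- \frac{54020}{17}} = - \frac{17}{54020}$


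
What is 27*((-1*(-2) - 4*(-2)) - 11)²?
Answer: 27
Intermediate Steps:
27*((-1*(-2) - 4*(-2)) - 11)² = 27*((2 + 8) - 11)² = 27*(10 - 11)² = 27*(-1)² = 27*1 = 27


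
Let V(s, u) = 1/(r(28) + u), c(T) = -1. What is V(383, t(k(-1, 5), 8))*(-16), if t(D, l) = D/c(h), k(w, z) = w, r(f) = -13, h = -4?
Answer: 4/3 ≈ 1.3333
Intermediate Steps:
t(D, l) = -D (t(D, l) = D/(-1) = D*(-1) = -D)
V(s, u) = 1/(-13 + u)
V(383, t(k(-1, 5), 8))*(-16) = -16/(-13 - 1*(-1)) = -16/(-13 + 1) = -16/(-12) = -1/12*(-16) = 4/3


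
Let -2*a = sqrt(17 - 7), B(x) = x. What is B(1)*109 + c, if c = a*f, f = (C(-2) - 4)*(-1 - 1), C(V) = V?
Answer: 109 - 6*sqrt(10) ≈ 90.026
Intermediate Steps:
f = 12 (f = (-2 - 4)*(-1 - 1) = -6*(-2) = 12)
a = -sqrt(10)/2 (a = -sqrt(17 - 7)/2 = -sqrt(10)/2 ≈ -1.5811)
c = -6*sqrt(10) (c = -sqrt(10)/2*12 = -6*sqrt(10) ≈ -18.974)
B(1)*109 + c = 1*109 - 6*sqrt(10) = 109 - 6*sqrt(10)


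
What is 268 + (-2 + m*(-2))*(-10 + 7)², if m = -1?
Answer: 268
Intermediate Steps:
268 + (-2 + m*(-2))*(-10 + 7)² = 268 + (-2 - 1*(-2))*(-10 + 7)² = 268 + (-2 + 2)*(-3)² = 268 + 0*9 = 268 + 0 = 268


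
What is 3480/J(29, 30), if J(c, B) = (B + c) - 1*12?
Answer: 3480/47 ≈ 74.043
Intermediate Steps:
J(c, B) = -12 + B + c (J(c, B) = (B + c) - 12 = -12 + B + c)
3480/J(29, 30) = 3480/(-12 + 30 + 29) = 3480/47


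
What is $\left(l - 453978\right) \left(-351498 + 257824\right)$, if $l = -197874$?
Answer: $61061584248$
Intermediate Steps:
$\left(l - 453978\right) \left(-351498 + 257824\right) = \left(-197874 - 453978\right) \left(-351498 + 257824\right) = \left(-651852\right) \left(-93674\right) = 61061584248$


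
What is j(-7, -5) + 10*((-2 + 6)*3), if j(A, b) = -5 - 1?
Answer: 114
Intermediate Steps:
j(A, b) = -6
j(-7, -5) + 10*((-2 + 6)*3) = -6 + 10*((-2 + 6)*3) = -6 + 10*(4*3) = -6 + 10*12 = -6 + 120 = 114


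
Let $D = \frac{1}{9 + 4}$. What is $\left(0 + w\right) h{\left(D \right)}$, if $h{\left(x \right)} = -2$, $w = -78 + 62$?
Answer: $32$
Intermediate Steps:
$w = -16$
$D = \frac{1}{13} \approx 0.076923$
$\left(0 + w\right) h{\left(D \right)} = \left(0 - 16\right) \left(-2\right) = \left(-16\right) \left(-2\right) = 32$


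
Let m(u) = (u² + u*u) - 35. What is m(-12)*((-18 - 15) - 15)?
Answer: -12144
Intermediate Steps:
m(u) = -35 + 2*u² (m(u) = (u² + u²) - 35 = 2*u² - 35 = -35 + 2*u²)
m(-12)*((-18 - 15) - 15) = (-35 + 2*(-12)²)*((-18 - 15) - 15) = (-35 + 2*144)*(-33 - 15) = (-35 + 288)*(-48) = 253*(-48) = -12144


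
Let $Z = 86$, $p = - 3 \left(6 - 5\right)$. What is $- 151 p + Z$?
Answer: $539$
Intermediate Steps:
$p = -3$ ($p = \left(-3\right) 1 = -3$)
$- 151 p + Z = \left(-151\right) \left(-3\right) + 86 = 453 + 86 = 539$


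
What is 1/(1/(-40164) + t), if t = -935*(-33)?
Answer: 40164/1239260219 ≈ 3.2410e-5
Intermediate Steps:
t = 30855
1/(1/(-40164) + t) = 1/(1/(-40164) + 30855) = 1/(-1/40164 + 30855) = 1/(1239260219/40164) = 40164/1239260219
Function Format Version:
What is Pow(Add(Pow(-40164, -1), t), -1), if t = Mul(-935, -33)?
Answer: Rational(40164, 1239260219) ≈ 3.2410e-5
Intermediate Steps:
t = 30855
Pow(Add(Pow(-40164, -1), t), -1) = Pow(Add(Pow(-40164, -1), 30855), -1) = Pow(Add(Rational(-1, 40164), 30855), -1) = Pow(Rational(1239260219, 40164), -1) = Rational(40164, 1239260219)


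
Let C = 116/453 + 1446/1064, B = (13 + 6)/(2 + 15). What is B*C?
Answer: 389231/215628 ≈ 1.8051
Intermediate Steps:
B = 19/17 ≈ 1.1176
C = 389231/240996 (C = 116*(1/453) + 1446*(1/1064) = 116/453 + 723/532 = 389231/240996 ≈ 1.6151)
B*C = (19/17)*(389231/240996) = 389231/215628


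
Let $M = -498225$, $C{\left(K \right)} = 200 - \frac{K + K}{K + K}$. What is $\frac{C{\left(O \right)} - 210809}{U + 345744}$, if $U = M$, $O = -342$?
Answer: $\frac{210610}{152481} \approx 1.3812$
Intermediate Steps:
$C{\left(K \right)} = 199$ ($C{\left(K \right)} = 200 - \frac{2 K}{2 K} = 200 - 2 K \frac{1}{2 K} = 200 - 1 = 199$)
$U = -498225$
$\frac{C{\left(O \right)} - 210809}{U + 345744} = \frac{199 - 210809}{-498225 + 345744} = - \frac{210610}{-152481} = \left(-210610\right) \left(- \frac{1}{152481}\right) = \frac{210610}{152481}$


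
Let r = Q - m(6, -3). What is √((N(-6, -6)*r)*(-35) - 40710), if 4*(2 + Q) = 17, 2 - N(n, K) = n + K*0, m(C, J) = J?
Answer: 2*I*√10545 ≈ 205.38*I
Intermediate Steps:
N(n, K) = 2 - n (N(n, K) = 2 - (n + K*0) = 2 - (n + 0) = 2 - n)
Q = 9/4 (Q = -2 + (¼)*17 = -2 + 17/4 = 9/4 ≈ 2.2500)
r = 21/4 (r = 9/4 - 1*(-3) = 9/4 + 3 = 21/4 ≈ 5.2500)
√((N(-6, -6)*r)*(-35) - 40710) = √(((2 - 1*(-6))*(21/4))*(-35) - 40710) = √(((2 + 6)*(21/4))*(-35) - 40710) = √((8*(21/4))*(-35) - 40710) = √(42*(-35) - 40710) = √(-1470 - 40710) = √(-42180) = 2*I*√10545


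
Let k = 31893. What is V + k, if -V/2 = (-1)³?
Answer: 31895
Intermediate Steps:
V = 2 (V = -2*(-1)³ = -2*(-1) = 2)
V + k = 2 + 31893 = 31895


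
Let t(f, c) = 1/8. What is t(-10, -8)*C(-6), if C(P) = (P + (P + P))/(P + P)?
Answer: 3/16 ≈ 0.18750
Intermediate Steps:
C(P) = 3/2 (C(P) = (P + 2*P)/((2*P)) = (3*P)*(1/(2*P)) = 3/2)
t(f, c) = ⅛
t(-10, -8)*C(-6) = (⅛)*(3/2) = 3/16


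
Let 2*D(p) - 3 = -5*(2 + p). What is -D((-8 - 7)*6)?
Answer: -443/2 ≈ -221.50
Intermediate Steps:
D(p) = -7/2 - 5*p/2 (D(p) = 3/2 + (-5*(2 + p))/2 = 3/2 + (-10 - 5*p)/2 = 3/2 + (-5 - 5*p/2) = -7/2 - 5*p/2)
-D((-8 - 7)*6) = -(-7/2 - 5*(-8 - 7)*6/2) = -(-7/2 - (-75)*6/2) = -(-7/2 - 5/2*(-90)) = -(-7/2 + 225) = -1*443/2 = -443/2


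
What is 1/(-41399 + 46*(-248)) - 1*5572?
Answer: -294240605/52807 ≈ -5572.0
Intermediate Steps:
1/(-41399 + 46*(-248)) - 1*5572 = 1/(-41399 - 11408) - 5572 = 1/(-52807) - 5572 = -1/52807 - 5572 = -294240605/52807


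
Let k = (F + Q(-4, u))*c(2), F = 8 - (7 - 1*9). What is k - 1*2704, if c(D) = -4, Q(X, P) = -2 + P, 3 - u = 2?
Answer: -2740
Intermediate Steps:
u = 1 (u = 3 - 1*2 = 3 - 2 = 1)
F = 10 (F = 8 - (7 - 9) = 8 - 1*(-2) = 8 + 2 = 10)
k = -36 (k = (10 + (-2 + 1))*(-4) = (10 - 1)*(-4) = 9*(-4) = -36)
k - 1*2704 = -36 - 1*2704 = -36 - 2704 = -2740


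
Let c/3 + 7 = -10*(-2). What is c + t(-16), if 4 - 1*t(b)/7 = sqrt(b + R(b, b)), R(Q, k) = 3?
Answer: 67 - 7*I*sqrt(13) ≈ 67.0 - 25.239*I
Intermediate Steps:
c = 39 (c = -21 + 3*(-10*(-2)) = -21 + 3*20 = -21 + 60 = 39)
t(b) = 28 - 7*sqrt(3 + b) (t(b) = 28 - 7*sqrt(b + 3) = 28 - 7*sqrt(3 + b))
c + t(-16) = 39 + (28 - 7*sqrt(3 - 16)) = 39 + (28 - 7*I*sqrt(13)) = 67 - 7*I*sqrt(13)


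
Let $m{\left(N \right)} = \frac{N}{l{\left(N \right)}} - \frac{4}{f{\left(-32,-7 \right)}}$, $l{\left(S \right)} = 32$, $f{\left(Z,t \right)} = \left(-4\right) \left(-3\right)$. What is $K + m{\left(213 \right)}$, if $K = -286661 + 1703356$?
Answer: $\frac{136003327}{96} \approx 1.4167 \cdot 10^{6}$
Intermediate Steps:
$f{\left(Z,t \right)} = 12$
$K = 1416695$
$m{\left(N \right)} = - \frac{1}{3} + \frac{N}{32}$ ($m{\left(N \right)} = \frac{N}{32} - \frac{4}{12} = N \frac{1}{32} - \frac{1}{3} = \frac{N}{32} - \frac{1}{3} = - \frac{1}{3} + \frac{N}{32}$)
$K + m{\left(213 \right)} = 1416695 + \left(- \frac{1}{3} + \frac{1}{32} \cdot 213\right) = 1416695 + \left(- \frac{1}{3} + \frac{213}{32}\right) = 1416695 + \frac{607}{96} = \frac{136003327}{96}$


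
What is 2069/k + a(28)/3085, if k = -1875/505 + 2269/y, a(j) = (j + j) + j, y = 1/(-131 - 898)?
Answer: 19163813819/727490126460 ≈ 0.026342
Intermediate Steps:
y = -1/1029 (y = 1/(-1029) = -1/1029 ≈ -0.00097182)
a(j) = 3*j (a(j) = 2*j + j = 3*j)
k = -235815276/101 (k = -1875/505 + 2269/(-1/1029) = -1875*1/505 + 2269*(-1029) = -375/101 - 2334801 = -235815276/101 ≈ -2.3348e+6)
2069/k + a(28)/3085 = 2069/(-235815276/101) + (3*28)/3085 = 2069*(-101/235815276) + 84*(1/3085) = -208969/235815276 + 84/3085 = 19163813819/727490126460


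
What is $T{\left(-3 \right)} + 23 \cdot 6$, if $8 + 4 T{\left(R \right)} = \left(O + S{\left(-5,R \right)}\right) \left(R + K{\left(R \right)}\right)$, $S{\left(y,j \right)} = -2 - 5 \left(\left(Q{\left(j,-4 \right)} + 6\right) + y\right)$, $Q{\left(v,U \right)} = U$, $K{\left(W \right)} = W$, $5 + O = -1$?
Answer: $\frac{251}{2} \approx 125.5$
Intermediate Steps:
$O = -6$ ($O = -5 - 1 = -6$)
$S{\left(y,j \right)} = -12 - 5 y$ ($S{\left(y,j \right)} = -2 - 5 \left(\left(-4 + 6\right) + y\right) = -2 - 5 \left(2 + y\right) = -2 - \left(10 + 5 y\right) = -12 - 5 y$)
$T{\left(R \right)} = -2 + \frac{7 R}{2}$ ($T{\left(R \right)} = -2 + \frac{\left(-6 - -13\right) \left(R + R\right)}{4} = -2 + \frac{\left(-6 + \left(-12 + 25\right)\right) 2 R}{4} = -2 + \frac{\left(-6 + 13\right) 2 R}{4} = -2 + \frac{7 \cdot 2 R}{4} = -2 + \frac{14 R}{4} = -2 + \frac{7 R}{2}$)
$T{\left(-3 \right)} + 23 \cdot 6 = \left(-2 + \frac{7}{2} \left(-3\right)\right) + 23 \cdot 6 = \left(-2 - \frac{21}{2}\right) + 138 = - \frac{25}{2} + 138 = \frac{251}{2}$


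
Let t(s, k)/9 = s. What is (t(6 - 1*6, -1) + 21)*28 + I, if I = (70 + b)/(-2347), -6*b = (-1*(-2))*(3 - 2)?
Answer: 4139899/7041 ≈ 587.97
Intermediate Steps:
b = -⅓ (b = -(-1*(-2))*(3 - 2)/6 = -1/3 = -⅙*2 = -⅓ ≈ -0.33333)
t(s, k) = 9*s
I = -209/7041 (I = (70 - ⅓)/(-2347) = (209/3)*(-1/2347) = -209/7041 ≈ -0.029683)
(t(6 - 1*6, -1) + 21)*28 + I = (9*(6 - 1*6) + 21)*28 - 209/7041 = (9*(6 - 6) + 21)*28 - 209/7041 = (9*0 + 21)*28 - 209/7041 = (0 + 21)*28 - 209/7041 = 21*28 - 209/7041 = 588 - 209/7041 = 4139899/7041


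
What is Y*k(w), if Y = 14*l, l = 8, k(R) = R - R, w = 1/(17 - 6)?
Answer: 0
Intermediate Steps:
w = 1/11 ≈ 0.090909
k(R) = 0
Y = 112 (Y = 14*8 = 112)
Y*k(w) = 112*0 = 0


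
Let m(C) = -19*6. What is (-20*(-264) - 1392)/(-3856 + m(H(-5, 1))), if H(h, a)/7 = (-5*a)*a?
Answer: -1944/1985 ≈ -0.97935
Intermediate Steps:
H(h, a) = -35*a² (H(h, a) = 7*((-5*a)*a) = 7*(-5*a²) = -35*a²)
m(C) = -114
(-20*(-264) - 1392)/(-3856 + m(H(-5, 1))) = (-20*(-264) - 1392)/(-3856 - 114) = (5280 - 1392)/(-3970) = 3888*(-1/3970) = -1944/1985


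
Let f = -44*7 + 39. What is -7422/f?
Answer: 7422/269 ≈ 27.591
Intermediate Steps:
f = -269 (f = -308 + 39 = -269)
-7422/f = -7422/(-269) = -7422*(-1/269) = 7422/269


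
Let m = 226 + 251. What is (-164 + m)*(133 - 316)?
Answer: -57279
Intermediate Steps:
m = 477
(-164 + m)*(133 - 316) = (-164 + 477)*(133 - 316) = 313*(-183) = -57279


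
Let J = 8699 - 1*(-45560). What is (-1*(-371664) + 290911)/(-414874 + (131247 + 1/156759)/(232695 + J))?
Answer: -2980436082863145/1866209978115869 ≈ -1.5971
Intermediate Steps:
J = 54259 (J = 8699 + 45560 = 54259)
(-1*(-371664) + 290911)/(-414874 + (131247 + 1/156759)/(232695 + J)) = (-1*(-371664) + 290911)/(-414874 + (131247 + 1/156759)/(232695 + 54259)) = (371664 + 290911)/(-414874 + (131247 + 1/156759)/286954) = 662575/(-414874 + (20574148474/156759)*(1/286954)) = 662575/(-414874 + 10287074237/22491311043) = 662575/(-9331049890579345/22491311043) = 662575*(-22491311043/9331049890579345) = -2980436082863145/1866209978115869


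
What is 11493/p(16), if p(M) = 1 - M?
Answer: -3831/5 ≈ -766.20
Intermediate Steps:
11493/p(16) = 11493/(1 - 1*16) = 11493/(1 - 16) = 11493/(-15) = 11493*(-1/15) = -3831/5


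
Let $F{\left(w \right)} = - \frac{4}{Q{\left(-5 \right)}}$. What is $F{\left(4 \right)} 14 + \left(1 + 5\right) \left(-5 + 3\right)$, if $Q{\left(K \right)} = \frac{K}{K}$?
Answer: $-68$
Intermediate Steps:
$Q{\left(K \right)} = 1$
$F{\left(w \right)} = -4$ ($F{\left(w \right)} = - \frac{4}{1} = \left(-4\right) 1 = -4$)
$F{\left(4 \right)} 14 + \left(1 + 5\right) \left(-5 + 3\right) = \left(-4\right) 14 + \left(1 + 5\right) \left(-5 + 3\right) = -56 + 6 \left(-2\right) = -56 - 12 = -68$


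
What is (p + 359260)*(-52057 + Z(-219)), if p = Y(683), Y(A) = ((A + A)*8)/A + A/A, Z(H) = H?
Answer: -18781564452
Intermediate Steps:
Y(A) = 17 (Y(A) = ((2*A)*8)/A + 1 = (16*A)/A + 1 = 16 + 1 = 17)
p = 17
(p + 359260)*(-52057 + Z(-219)) = (17 + 359260)*(-52057 - 219) = 359277*(-52276) = -18781564452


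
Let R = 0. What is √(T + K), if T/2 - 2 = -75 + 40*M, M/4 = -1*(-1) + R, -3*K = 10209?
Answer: I*√3229 ≈ 56.824*I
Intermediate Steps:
K = -3403 (K = -⅓*10209 = -3403)
M = 4 (M = 4*(-1*(-1) + 0) = 4*(1 + 0) = 4*1 = 4)
T = 174 (T = 4 + 2*(-75 + 40*4) = 4 + 2*(-75 + 160) = 4 + 2*85 = 4 + 170 = 174)
√(T + K) = √(174 - 3403) = √(-3229) = I*√3229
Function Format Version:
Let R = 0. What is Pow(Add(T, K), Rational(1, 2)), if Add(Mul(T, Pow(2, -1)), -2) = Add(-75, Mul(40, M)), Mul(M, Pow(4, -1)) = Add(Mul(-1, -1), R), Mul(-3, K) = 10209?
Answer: Mul(I, Pow(3229, Rational(1, 2))) ≈ Mul(56.824, I)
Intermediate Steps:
K = -3403 (K = Mul(Rational(-1, 3), 10209) = -3403)
M = 4 (M = Mul(4, Add(Mul(-1, -1), 0)) = Mul(4, Add(1, 0)) = Mul(4, 1) = 4)
T = 174 (T = Add(4, Mul(2, Add(-75, Mul(40, 4)))) = Add(4, Mul(2, Add(-75, 160))) = Add(4, Mul(2, 85)) = Add(4, 170) = 174)
Pow(Add(T, K), Rational(1, 2)) = Pow(Add(174, -3403), Rational(1, 2)) = Pow(-3229, Rational(1, 2)) = Mul(I, Pow(3229, Rational(1, 2)))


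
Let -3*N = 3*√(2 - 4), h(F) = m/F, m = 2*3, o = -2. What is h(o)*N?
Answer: 3*I*√2 ≈ 4.2426*I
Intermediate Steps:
m = 6
h(F) = 6/F
N = -I*√2 (N = -√(2 - 4) = -√(-2) = -I*√2 ≈ -1.4142*I)
h(o)*N = (6/(-2))*(-I*√2) = (6*(-½))*(-I*√2) = -(-3)*I*√2 = 3*I*√2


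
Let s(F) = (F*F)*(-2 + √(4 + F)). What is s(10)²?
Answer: 180000 - 40000*√14 ≈ 30334.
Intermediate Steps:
s(F) = F²*(-2 + √(4 + F))
s(10)² = (10²*(-2 + √(4 + 10)))² = (100*(-2 + √14))² = (-200 + 100*√14)²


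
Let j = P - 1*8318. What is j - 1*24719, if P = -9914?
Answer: -42951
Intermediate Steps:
j = -18232 (j = -9914 - 1*8318 = -9914 - 8318 = -18232)
j - 1*24719 = -18232 - 1*24719 = -18232 - 24719 = -42951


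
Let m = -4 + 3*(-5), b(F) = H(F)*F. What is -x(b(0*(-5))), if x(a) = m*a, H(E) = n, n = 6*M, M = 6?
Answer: 0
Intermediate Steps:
n = 36 (n = 6*6 = 36)
H(E) = 36
b(F) = 36*F
m = -19 (m = -4 - 15 = -19)
x(a) = -19*a
-x(b(0*(-5))) = -(-19)*36*(0*(-5)) = -(-19)*36*0 = -(-19)*0 = -1*0 = 0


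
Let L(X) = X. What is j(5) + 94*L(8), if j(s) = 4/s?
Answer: 3764/5 ≈ 752.80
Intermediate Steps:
j(5) + 94*L(8) = 4/5 + 94*8 = 4*(⅕) + 752 = ⅘ + 752 = 3764/5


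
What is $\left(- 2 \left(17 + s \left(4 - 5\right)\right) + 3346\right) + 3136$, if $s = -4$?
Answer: $6440$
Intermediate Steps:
$\left(- 2 \left(17 + s \left(4 - 5\right)\right) + 3346\right) + 3136 = \left(- 2 \left(17 - 4 \left(4 - 5\right)\right) + 3346\right) + 3136 = \left(- 2 \left(17 - -4\right) + 3346\right) + 3136 = \left(- 2 \left(17 + 4\right) + 3346\right) + 3136 = \left(\left(-2\right) 21 + 3346\right) + 3136 = \left(-42 + 3346\right) + 3136 = 3304 + 3136 = 6440$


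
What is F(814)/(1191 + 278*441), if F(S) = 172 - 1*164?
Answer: 8/123789 ≈ 6.4626e-5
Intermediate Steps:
F(S) = 8 (F(S) = 172 - 164 = 8)
F(814)/(1191 + 278*441) = 8/(1191 + 278*441) = 8/(1191 + 122598) = 8/123789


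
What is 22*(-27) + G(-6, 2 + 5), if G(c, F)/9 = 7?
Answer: -531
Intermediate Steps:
G(c, F) = 63 (G(c, F) = 9*7 = 63)
22*(-27) + G(-6, 2 + 5) = 22*(-27) + 63 = -594 + 63 = -531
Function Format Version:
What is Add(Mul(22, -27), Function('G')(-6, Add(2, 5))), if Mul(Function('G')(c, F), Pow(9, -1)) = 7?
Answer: -531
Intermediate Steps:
Function('G')(c, F) = 63 (Function('G')(c, F) = Mul(9, 7) = 63)
Add(Mul(22, -27), Function('G')(-6, Add(2, 5))) = Add(Mul(22, -27), 63) = Add(-594, 63) = -531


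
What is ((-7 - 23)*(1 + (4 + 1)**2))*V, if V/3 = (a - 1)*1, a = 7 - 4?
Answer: -4680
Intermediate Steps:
a = 3
V = 6 (V = 3*((3 - 1)*1) = 3*(2*1) = 3*2 = 6)
((-7 - 23)*(1 + (4 + 1)**2))*V = ((-7 - 23)*(1 + (4 + 1)**2))*6 = -30*(1 + 5**2)*6 = -30*(1 + 25)*6 = -30*26*6 = -780*6 = -4680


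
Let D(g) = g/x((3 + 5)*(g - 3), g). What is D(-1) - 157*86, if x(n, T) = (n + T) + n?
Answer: -877629/65 ≈ -13502.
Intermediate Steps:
x(n, T) = T + 2*n (x(n, T) = (T + n) + n = T + 2*n)
D(g) = g/(-48 + 17*g) (D(g) = g/(g + 2*((3 + 5)*(g - 3))) = g/(g + 2*(8*(-3 + g))) = g/(g + 2*(-24 + 8*g)) = g/(g + (-48 + 16*g)) = g/(-48 + 17*g))
D(-1) - 157*86 = -1/(-48 + 17*(-1)) - 157*86 = -1/(-48 - 17) - 13502 = -1/(-65) - 13502 = -1*(-1/65) - 13502 = 1/65 - 13502 = -877629/65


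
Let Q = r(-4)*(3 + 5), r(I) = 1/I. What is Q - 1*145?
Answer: -147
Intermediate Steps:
Q = -2 (Q = (3 + 5)/(-4) = -¼*8 = -2)
Q - 1*145 = -2 - 1*145 = -2 - 145 = -147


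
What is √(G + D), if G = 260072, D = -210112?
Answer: 2*√12490 ≈ 223.52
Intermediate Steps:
√(G + D) = √(260072 - 210112) = √49960 = 2*√12490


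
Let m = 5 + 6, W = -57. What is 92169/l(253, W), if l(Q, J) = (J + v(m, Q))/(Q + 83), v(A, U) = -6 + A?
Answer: -7742196/13 ≈ -5.9555e+5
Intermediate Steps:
m = 11
l(Q, J) = (5 + J)/(83 + Q) (l(Q, J) = (J + (-6 + 11))/(Q + 83) = (J + 5)/(83 + Q) = (5 + J)/(83 + Q))
92169/l(253, W) = 92169/(((5 - 57)/(83 + 253))) = 92169/((-52/336)) = 92169/(((1/336)*(-52))) = 92169/(-13/84) = 92169*(-84/13) = -7742196/13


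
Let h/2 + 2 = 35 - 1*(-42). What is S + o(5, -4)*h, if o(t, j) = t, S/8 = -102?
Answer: -66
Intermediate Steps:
S = -816 (S = 8*(-102) = -816)
h = 150 (h = -4 + 2*(35 - 1*(-42)) = -4 + 2*(35 + 42) = -4 + 2*77 = -4 + 154 = 150)
S + o(5, -4)*h = -816 + 5*150 = -816 + 750 = -66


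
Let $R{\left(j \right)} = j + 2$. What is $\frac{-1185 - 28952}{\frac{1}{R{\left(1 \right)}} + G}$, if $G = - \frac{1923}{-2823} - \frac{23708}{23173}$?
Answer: $\frac{1971483550923}{560212} \approx 3.5192 \cdot 10^{6}$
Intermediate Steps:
$R{\left(j \right)} = 2 + j$
$G = - \frac{7455335}{21805793}$ ($G = \left(-1923\right) \left(- \frac{1}{2823}\right) - \frac{23708}{23173} = \frac{641}{941} - \frac{23708}{23173} = - \frac{7455335}{21805793} \approx -0.3419$)
$\frac{-1185 - 28952}{\frac{1}{R{\left(1 \right)}} + G} = \frac{-1185 - 28952}{\frac{1}{2 + 1} - \frac{7455335}{21805793}} = - \frac{30137}{\frac{1}{3} - \frac{7455335}{21805793}} = - \frac{30137}{- \frac{560212}{65417379}} = \left(-30137\right) \left(- \frac{65417379}{560212}\right) = \frac{1971483550923}{560212}$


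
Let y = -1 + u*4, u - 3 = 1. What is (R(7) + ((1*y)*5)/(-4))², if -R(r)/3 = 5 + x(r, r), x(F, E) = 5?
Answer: 38025/16 ≈ 2376.6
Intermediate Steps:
u = 4 (u = 3 + 1 = 4)
y = 15 (y = -1 + 4*4 = -1 + 16 = 15)
R(r) = -30 (R(r) = -3*(5 + 5) = -3*10 = -30)
(R(7) + ((1*y)*5)/(-4))² = (-30 + ((1*15)*5)/(-4))² = (-30 + (15*5)*(-¼))² = (-30 + 75*(-¼))² = (-30 - 75/4)² = (-195/4)² = 38025/16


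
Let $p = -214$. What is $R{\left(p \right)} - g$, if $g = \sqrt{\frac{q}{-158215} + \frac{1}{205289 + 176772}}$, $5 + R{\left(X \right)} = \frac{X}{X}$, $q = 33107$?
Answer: $-4 - \frac{4 i \sqrt{47786748970084202055}}{60447781115} \approx -4.0 - 0.45744 i$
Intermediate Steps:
$R{\left(X \right)} = -4$ ($R{\left(X \right)} = -5 + \frac{X}{X} = -5 + 1 = -4$)
$g = \frac{4 i \sqrt{47786748970084202055}}{60447781115}$ ($g = \sqrt{\frac{33107}{-158215} + \frac{1}{205289 + 176772}} = \sqrt{33107 \left(- \frac{1}{158215}\right) + \frac{1}{382061}} = \sqrt{- \frac{33107}{158215} + \frac{1}{382061}} = \sqrt{- \frac{12648735312}{60447781115}} = \frac{4 i \sqrt{47786748970084202055}}{60447781115} \approx 0.45744 i$)
$R{\left(p \right)} - g = -4 - \frac{4 i \sqrt{47786748970084202055}}{60447781115}$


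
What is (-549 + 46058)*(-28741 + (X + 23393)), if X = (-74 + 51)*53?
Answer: -298857603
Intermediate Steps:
X = -1219 (X = -23*53 = -1219)
(-549 + 46058)*(-28741 + (X + 23393)) = (-549 + 46058)*(-28741 + (-1219 + 23393)) = 45509*(-28741 + 22174) = 45509*(-6567) = -298857603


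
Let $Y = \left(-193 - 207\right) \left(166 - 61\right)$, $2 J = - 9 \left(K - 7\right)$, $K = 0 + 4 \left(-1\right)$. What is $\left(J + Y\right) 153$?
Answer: $- \frac{12836853}{2} \approx -6.4184 \cdot 10^{6}$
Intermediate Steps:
$K = -4$ ($K = 0 - 4 = -4$)
$J = \frac{99}{2}$ ($J = \frac{\left(-9\right) \left(-4 - 7\right)}{2} = \frac{\left(-9\right) \left(-11\right)}{2} = \frac{1}{2} \cdot 99 = \frac{99}{2} \approx 49.5$)
$Y = -42000$ ($Y = \left(-400\right) 105 = -42000$)
$\left(J + Y\right) 153 = \left(\frac{99}{2} - 42000\right) 153 = \left(- \frac{83901}{2}\right) 153 = - \frac{12836853}{2}$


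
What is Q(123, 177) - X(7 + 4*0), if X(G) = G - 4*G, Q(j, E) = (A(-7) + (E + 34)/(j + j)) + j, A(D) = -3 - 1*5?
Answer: 33667/246 ≈ 136.86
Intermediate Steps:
A(D) = -8 (A(D) = -3 - 5 = -8)
Q(j, E) = -8 + j + (34 + E)/(2*j) (Q(j, E) = (-8 + (E + 34)/(j + j)) + j = (-8 + (34 + E)/((2*j))) + j = (-8 + (34 + E)*(1/(2*j))) + j = (-8 + (34 + E)/(2*j)) + j = -8 + j + (34 + E)/(2*j))
X(G) = -3*G
Q(123, 177) - X(7 + 4*0) = (17 + (1/2)*177 + 123*(-8 + 123))/123 - (-3)*(7 + 4*0) = (17 + 177/2 + 123*115)/123 - (-3)*(7 + 0) = (17 + 177/2 + 14145)/123 - (-3)*7 = (1/123)*(28501/2) - 1*(-21) = 28501/246 + 21 = 33667/246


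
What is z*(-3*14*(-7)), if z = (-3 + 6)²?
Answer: 2646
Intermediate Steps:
z = 9 (z = 3² = 9)
z*(-3*14*(-7)) = 9*(-3*14*(-7)) = 9*(-42*(-7)) = 9*294 = 2646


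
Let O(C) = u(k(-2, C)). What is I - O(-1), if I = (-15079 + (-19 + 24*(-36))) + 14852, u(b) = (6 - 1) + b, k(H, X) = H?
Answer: -1113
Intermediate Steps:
u(b) = 5 + b
O(C) = 3 (O(C) = 5 - 2 = 3)
I = -1110 (I = (-15079 + (-19 - 864)) + 14852 = (-15079 - 883) + 14852 = -15962 + 14852 = -1110)
I - O(-1) = -1110 - 1*3 = -1110 - 3 = -1113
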